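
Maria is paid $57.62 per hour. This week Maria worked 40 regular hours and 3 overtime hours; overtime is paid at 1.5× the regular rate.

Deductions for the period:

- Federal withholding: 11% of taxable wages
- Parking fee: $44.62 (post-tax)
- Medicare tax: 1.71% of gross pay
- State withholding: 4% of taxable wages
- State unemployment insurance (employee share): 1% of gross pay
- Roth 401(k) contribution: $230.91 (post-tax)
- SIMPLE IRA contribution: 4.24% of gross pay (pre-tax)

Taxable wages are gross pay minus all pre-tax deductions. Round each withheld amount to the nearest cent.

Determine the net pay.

$1,742.05

Regular pay: 40 × $57.62 = $2,304.80
Overtime pay: 3 × $57.62 × 1.5 = $259.29
Gross pay = $2,304.80 + $259.29 = $2,564.09
SIMPLE IRA contribution: $2,564.09 × 0.0424 = $108.72
Taxable wages = $2,564.09 − $108.72 = $2,455.37
Federal withholding: $2,455.37 × 0.11 = $270.09
State withholding: $2,455.37 × 0.04 = $98.21
Medicare tax: $2,564.09 × 0.0171 = $43.85
State unemployment insurance (employee share): $2,564.09 × 0.01 = $25.64
Parking fee: $44.62
Roth 401(k) contribution: $230.91
Total deductions = $108.72 + $270.09 + $98.21 + $43.85 + $25.64 + $44.62 + $230.91 = $822.04
Net pay = $2,564.09 − $822.04 = $1,742.05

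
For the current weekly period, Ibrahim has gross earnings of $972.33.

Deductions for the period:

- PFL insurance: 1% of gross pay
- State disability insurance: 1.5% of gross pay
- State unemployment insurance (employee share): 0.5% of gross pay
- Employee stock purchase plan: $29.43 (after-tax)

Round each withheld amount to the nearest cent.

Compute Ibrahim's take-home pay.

$913.74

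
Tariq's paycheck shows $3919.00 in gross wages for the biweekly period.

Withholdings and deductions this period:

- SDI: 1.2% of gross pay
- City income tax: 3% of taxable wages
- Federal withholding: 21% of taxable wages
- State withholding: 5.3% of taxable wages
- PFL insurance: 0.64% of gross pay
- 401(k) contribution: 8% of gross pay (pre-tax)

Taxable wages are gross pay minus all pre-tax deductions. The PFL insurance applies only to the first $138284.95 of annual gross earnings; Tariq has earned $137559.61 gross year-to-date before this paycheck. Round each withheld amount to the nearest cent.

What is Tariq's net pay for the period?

$2497.41

401(k) contribution: $3919.00 × 0.08 = $313.52
Taxable wages = $3919.00 − $313.52 = $3605.48
City income tax: $3605.48 × 0.03 = $108.16
Federal withholding: $3605.48 × 0.21 = $757.15
State withholding: $3605.48 × 0.053 = $191.09
PFL insurance: only $138284.95 − $137559.61 = $725.34 of this check is subject → $725.34 × 0.0064 = $4.64
SDI: $3919.00 × 0.012 = $47.03
Total deductions = $313.52 + $108.16 + $757.15 + $191.09 + $4.64 + $47.03 = $1421.59
Net pay = $3919.00 − $1421.59 = $2497.41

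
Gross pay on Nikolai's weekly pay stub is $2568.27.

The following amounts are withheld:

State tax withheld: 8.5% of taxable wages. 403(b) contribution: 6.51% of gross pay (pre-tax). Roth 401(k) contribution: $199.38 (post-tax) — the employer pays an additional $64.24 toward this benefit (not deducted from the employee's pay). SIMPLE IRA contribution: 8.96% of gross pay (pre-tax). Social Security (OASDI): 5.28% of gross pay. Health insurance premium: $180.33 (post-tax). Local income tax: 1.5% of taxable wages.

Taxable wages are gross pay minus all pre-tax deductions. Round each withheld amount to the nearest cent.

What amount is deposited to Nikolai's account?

$1438.56

SIMPLE IRA contribution: $2568.27 × 0.0896 = $230.12
403(b) contribution: $2568.27 × 0.0651 = $167.19
Pre-tax total = $230.12 + $167.19 = $397.31
Taxable wages = $2568.27 − $397.31 = $2170.96
State tax withheld: $2170.96 × 0.085 = $184.53
Local income tax: $2170.96 × 0.015 = $32.56
Social Security (OASDI): $2568.27 × 0.0528 = $135.60
Roth 401(k) contribution: $199.38
Health insurance premium: $180.33
(Employer's $64.24 toward Roth 401(k) contribution is not withheld from the employee.)
Total deductions = $230.12 + $167.19 + $184.53 + $32.56 + $135.60 + $199.38 + $180.33 = $1129.71
Net pay = $2568.27 − $1129.71 = $1438.56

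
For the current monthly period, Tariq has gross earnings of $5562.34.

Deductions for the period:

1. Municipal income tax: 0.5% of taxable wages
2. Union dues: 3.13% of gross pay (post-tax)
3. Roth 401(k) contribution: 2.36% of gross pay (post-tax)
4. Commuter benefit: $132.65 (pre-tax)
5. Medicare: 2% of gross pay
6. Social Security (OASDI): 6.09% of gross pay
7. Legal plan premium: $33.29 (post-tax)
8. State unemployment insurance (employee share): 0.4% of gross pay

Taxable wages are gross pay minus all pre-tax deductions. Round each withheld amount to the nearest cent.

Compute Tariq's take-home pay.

$4591.63

Commuter benefit: $132.65
Taxable wages = $5562.34 − $132.65 = $5429.69
Municipal income tax: $5429.69 × 0.005 = $27.15
Medicare: $5562.34 × 0.02 = $111.25
State unemployment insurance (employee share): $5562.34 × 0.004 = $22.25
Social Security (OASDI): $5562.34 × 0.0609 = $338.75
Union dues: $5562.34 × 0.0313 = $174.10
Legal plan premium: $33.29
Roth 401(k) contribution: $5562.34 × 0.0236 = $131.27
Total deductions = $132.65 + $27.15 + $111.25 + $22.25 + $338.75 + $174.10 + $33.29 + $131.27 = $970.71
Net pay = $5562.34 − $970.71 = $4591.63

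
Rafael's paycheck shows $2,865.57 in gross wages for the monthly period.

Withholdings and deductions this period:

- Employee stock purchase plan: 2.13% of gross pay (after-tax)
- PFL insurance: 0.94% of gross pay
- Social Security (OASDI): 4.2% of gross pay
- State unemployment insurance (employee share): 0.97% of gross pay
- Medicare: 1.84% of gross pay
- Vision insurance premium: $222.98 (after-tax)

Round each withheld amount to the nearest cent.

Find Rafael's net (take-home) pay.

$2,353.73

Social Security (OASDI): $2,865.57 × 0.042 = $120.35
State unemployment insurance (employee share): $2,865.57 × 0.0097 = $27.80
Medicare: $2,865.57 × 0.0184 = $52.73
PFL insurance: $2,865.57 × 0.0094 = $26.94
Employee stock purchase plan: $2,865.57 × 0.0213 = $61.04
Vision insurance premium: $222.98
Total deductions = $120.35 + $27.80 + $52.73 + $26.94 + $61.04 + $222.98 = $511.84
Net pay = $2,865.57 − $511.84 = $2,353.73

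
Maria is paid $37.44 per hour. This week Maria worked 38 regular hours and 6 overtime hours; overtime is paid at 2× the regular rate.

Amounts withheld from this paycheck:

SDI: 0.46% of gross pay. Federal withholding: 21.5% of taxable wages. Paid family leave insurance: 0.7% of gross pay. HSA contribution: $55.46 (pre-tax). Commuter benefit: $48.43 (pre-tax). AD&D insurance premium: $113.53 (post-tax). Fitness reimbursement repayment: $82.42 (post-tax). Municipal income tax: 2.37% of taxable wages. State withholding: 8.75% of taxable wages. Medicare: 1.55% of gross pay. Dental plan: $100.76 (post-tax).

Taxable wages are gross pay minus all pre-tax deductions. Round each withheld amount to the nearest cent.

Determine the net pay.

Regular pay: 38 × $37.44 = $1422.72
Overtime pay: 6 × $37.44 × 2 = $449.28
Gross pay = $1422.72 + $449.28 = $1872.00
HSA contribution: $55.46
Commuter benefit: $48.43
Pre-tax total = $55.46 + $48.43 = $103.89
Taxable wages = $1872.00 − $103.89 = $1768.11
Federal withholding: $1768.11 × 0.215 = $380.14
State withholding: $1768.11 × 0.0875 = $154.71
Municipal income tax: $1768.11 × 0.0237 = $41.90
Medicare: $1872.00 × 0.0155 = $29.02
SDI: $1872.00 × 0.0046 = $8.61
Paid family leave insurance: $1872.00 × 0.007 = $13.10
Dental plan: $100.76
Fitness reimbursement repayment: $82.42
AD&D insurance premium: $113.53
Total deductions = $55.46 + $48.43 + $380.14 + $154.71 + $41.90 + $29.02 + $8.61 + $13.10 + $100.76 + $82.42 + $113.53 = $1028.08
Net pay = $1872.00 − $1028.08 = $843.92

$843.92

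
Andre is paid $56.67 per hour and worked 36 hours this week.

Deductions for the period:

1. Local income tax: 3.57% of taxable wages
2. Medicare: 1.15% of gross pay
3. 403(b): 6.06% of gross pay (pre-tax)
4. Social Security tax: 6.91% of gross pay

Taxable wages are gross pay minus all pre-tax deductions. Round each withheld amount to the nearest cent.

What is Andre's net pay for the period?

Gross pay: 36 × $56.67 = $2040.12
403(b): $2040.12 × 0.0606 = $123.63
Taxable wages = $2040.12 − $123.63 = $1916.49
Local income tax: $1916.49 × 0.0357 = $68.42
Social Security tax: $2040.12 × 0.0691 = $140.97
Medicare: $2040.12 × 0.0115 = $23.46
Total deductions = $123.63 + $68.42 + $140.97 + $23.46 = $356.48
Net pay = $2040.12 − $356.48 = $1683.64

$1683.64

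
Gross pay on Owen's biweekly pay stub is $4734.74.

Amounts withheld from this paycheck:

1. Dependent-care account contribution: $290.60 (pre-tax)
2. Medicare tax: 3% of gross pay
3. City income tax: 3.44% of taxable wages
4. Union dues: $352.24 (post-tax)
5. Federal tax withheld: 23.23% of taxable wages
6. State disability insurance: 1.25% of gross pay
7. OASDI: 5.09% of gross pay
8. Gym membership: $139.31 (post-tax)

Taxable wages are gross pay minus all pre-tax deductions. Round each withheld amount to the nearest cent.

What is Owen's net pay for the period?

Dependent-care account contribution: $290.60
Taxable wages = $4734.74 − $290.60 = $4444.14
Federal tax withheld: $4444.14 × 0.2323 = $1032.37
City income tax: $4444.14 × 0.0344 = $152.88
OASDI: $4734.74 × 0.0509 = $241.00
State disability insurance: $4734.74 × 0.0125 = $59.18
Medicare tax: $4734.74 × 0.03 = $142.04
Gym membership: $139.31
Union dues: $352.24
Total deductions = $290.60 + $1032.37 + $152.88 + $241.00 + $59.18 + $142.04 + $139.31 + $352.24 = $2409.62
Net pay = $4734.74 − $2409.62 = $2325.12

$2325.12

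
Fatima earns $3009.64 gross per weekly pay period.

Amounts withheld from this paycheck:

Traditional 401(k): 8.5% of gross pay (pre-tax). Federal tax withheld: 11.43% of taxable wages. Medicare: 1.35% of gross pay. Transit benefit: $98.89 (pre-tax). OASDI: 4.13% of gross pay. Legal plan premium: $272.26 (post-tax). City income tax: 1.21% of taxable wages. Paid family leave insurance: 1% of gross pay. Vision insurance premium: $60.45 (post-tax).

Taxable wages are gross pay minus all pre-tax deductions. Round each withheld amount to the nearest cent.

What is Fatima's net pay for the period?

Traditional 401(k): $3009.64 × 0.085 = $255.82
Transit benefit: $98.89
Pre-tax total = $255.82 + $98.89 = $354.71
Taxable wages = $3009.64 − $354.71 = $2654.93
City income tax: $2654.93 × 0.0121 = $32.12
Federal tax withheld: $2654.93 × 0.1143 = $303.46
Paid family leave insurance: $3009.64 × 0.01 = $30.10
OASDI: $3009.64 × 0.0413 = $124.30
Medicare: $3009.64 × 0.0135 = $40.63
Legal plan premium: $272.26
Vision insurance premium: $60.45
Total deductions = $255.82 + $98.89 + $32.12 + $303.46 + $30.10 + $124.30 + $40.63 + $272.26 + $60.45 = $1218.03
Net pay = $3009.64 − $1218.03 = $1791.61

$1791.61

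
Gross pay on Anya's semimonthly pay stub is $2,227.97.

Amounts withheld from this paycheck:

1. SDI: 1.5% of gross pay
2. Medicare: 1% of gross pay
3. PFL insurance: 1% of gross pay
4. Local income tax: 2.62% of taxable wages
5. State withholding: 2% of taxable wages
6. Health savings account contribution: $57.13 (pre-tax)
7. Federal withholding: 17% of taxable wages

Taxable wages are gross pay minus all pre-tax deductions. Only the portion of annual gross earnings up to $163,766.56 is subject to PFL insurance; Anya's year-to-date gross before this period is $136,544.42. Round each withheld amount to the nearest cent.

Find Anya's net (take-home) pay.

$1,623.52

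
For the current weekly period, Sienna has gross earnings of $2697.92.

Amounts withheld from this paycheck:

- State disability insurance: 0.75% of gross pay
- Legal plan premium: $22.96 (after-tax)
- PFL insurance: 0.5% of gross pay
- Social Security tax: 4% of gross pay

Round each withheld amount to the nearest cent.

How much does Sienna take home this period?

$2533.32

PFL insurance: $2697.92 × 0.005 = $13.49
Social Security tax: $2697.92 × 0.04 = $107.92
State disability insurance: $2697.92 × 0.0075 = $20.23
Legal plan premium: $22.96
Total deductions = $13.49 + $107.92 + $20.23 + $22.96 = $164.60
Net pay = $2697.92 − $164.60 = $2533.32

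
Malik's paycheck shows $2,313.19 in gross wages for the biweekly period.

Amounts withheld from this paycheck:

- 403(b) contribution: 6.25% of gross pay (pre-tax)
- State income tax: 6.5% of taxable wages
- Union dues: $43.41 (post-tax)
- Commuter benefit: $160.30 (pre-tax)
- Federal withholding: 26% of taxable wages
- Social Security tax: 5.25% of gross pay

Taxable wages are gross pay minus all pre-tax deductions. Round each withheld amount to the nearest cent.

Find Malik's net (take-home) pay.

$1,190.77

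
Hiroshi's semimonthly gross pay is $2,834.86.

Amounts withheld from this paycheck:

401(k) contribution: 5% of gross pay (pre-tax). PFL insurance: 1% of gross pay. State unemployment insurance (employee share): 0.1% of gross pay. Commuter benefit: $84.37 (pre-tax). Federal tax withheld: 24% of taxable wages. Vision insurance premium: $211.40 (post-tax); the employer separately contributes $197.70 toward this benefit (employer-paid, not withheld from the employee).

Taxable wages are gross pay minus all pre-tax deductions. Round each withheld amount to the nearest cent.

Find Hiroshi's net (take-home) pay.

$1,740.07

401(k) contribution: $2,834.86 × 0.05 = $141.74
Commuter benefit: $84.37
Pre-tax total = $141.74 + $84.37 = $226.11
Taxable wages = $2,834.86 − $226.11 = $2,608.75
Federal tax withheld: $2,608.75 × 0.24 = $626.10
PFL insurance: $2,834.86 × 0.01 = $28.35
State unemployment insurance (employee share): $2,834.86 × 0.001 = $2.83
Vision insurance premium: $211.40
(Employer's $197.70 toward vision insurance premium is not withheld from the employee.)
Total deductions = $141.74 + $84.37 + $626.10 + $28.35 + $2.83 + $211.40 = $1,094.79
Net pay = $2,834.86 − $1,094.79 = $1,740.07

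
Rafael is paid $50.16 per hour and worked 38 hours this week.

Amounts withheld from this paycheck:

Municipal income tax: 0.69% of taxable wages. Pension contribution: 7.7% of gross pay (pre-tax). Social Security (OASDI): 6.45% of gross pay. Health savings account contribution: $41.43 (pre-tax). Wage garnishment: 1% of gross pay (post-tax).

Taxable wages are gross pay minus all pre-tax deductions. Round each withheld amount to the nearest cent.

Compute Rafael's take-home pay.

$1,564.03

Gross pay: 38 × $50.16 = $1,906.08
Health savings account contribution: $41.43
Pension contribution: $1,906.08 × 0.077 = $146.77
Pre-tax total = $41.43 + $146.77 = $188.20
Taxable wages = $1,906.08 − $188.20 = $1,717.88
Municipal income tax: $1,717.88 × 0.0069 = $11.85
Social Security (OASDI): $1,906.08 × 0.0645 = $122.94
Wage garnishment: $1,906.08 × 0.01 = $19.06
Total deductions = $41.43 + $146.77 + $11.85 + $122.94 + $19.06 = $342.05
Net pay = $1,906.08 − $342.05 = $1,564.03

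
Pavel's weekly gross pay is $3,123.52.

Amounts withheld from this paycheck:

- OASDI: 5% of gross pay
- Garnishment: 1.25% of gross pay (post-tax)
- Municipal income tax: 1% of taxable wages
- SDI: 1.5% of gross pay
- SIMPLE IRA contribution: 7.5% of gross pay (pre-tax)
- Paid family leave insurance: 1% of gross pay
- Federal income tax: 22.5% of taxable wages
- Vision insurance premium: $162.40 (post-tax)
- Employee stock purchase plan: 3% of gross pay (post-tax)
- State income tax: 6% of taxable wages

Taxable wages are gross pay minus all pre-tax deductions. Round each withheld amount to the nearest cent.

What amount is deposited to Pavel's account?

SIMPLE IRA contribution: $3,123.52 × 0.075 = $234.26
Taxable wages = $3,123.52 − $234.26 = $2,889.26
Municipal income tax: $2,889.26 × 0.01 = $28.89
State income tax: $2,889.26 × 0.06 = $173.36
Federal income tax: $2,889.26 × 0.225 = $650.08
OASDI: $3,123.52 × 0.05 = $156.18
Paid family leave insurance: $3,123.52 × 0.01 = $31.24
SDI: $3,123.52 × 0.015 = $46.85
Garnishment: $3,123.52 × 0.0125 = $39.04
Vision insurance premium: $162.40
Employee stock purchase plan: $3,123.52 × 0.03 = $93.71
Total deductions = $234.26 + $28.89 + $173.36 + $650.08 + $156.18 + $31.24 + $46.85 + $39.04 + $162.40 + $93.71 = $1,616.01
Net pay = $3,123.52 − $1,616.01 = $1,507.51

$1,507.51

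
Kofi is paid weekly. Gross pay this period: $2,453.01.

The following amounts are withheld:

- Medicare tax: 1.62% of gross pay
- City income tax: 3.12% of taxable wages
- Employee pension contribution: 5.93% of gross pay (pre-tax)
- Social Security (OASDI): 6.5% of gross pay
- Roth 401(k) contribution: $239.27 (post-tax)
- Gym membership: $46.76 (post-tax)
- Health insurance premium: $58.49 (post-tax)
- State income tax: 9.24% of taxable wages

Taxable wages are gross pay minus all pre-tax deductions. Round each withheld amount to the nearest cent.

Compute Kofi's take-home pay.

$1,478.62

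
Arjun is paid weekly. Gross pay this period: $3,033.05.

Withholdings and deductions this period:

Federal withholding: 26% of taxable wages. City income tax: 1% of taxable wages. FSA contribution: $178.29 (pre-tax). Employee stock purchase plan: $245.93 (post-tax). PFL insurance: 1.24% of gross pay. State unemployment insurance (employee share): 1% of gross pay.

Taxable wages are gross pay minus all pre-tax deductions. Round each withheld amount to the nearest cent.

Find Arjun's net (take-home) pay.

FSA contribution: $178.29
Taxable wages = $3,033.05 − $178.29 = $2,854.76
Federal withholding: $2,854.76 × 0.26 = $742.24
City income tax: $2,854.76 × 0.01 = $28.55
PFL insurance: $3,033.05 × 0.0124 = $37.61
State unemployment insurance (employee share): $3,033.05 × 0.01 = $30.33
Employee stock purchase plan: $245.93
Total deductions = $178.29 + $742.24 + $28.55 + $37.61 + $30.33 + $245.93 = $1,262.95
Net pay = $3,033.05 − $1,262.95 = $1,770.10

$1,770.10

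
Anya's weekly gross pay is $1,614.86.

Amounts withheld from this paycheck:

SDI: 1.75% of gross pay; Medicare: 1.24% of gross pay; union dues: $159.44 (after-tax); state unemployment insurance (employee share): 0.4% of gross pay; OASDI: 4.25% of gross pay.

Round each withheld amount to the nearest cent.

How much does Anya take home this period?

$1,332.05

SDI: $1,614.86 × 0.0175 = $28.26
State unemployment insurance (employee share): $1,614.86 × 0.004 = $6.46
Medicare: $1,614.86 × 0.0124 = $20.02
OASDI: $1,614.86 × 0.0425 = $68.63
Union dues: $159.44
Total deductions = $28.26 + $6.46 + $20.02 + $68.63 + $159.44 = $282.81
Net pay = $1,614.86 − $282.81 = $1,332.05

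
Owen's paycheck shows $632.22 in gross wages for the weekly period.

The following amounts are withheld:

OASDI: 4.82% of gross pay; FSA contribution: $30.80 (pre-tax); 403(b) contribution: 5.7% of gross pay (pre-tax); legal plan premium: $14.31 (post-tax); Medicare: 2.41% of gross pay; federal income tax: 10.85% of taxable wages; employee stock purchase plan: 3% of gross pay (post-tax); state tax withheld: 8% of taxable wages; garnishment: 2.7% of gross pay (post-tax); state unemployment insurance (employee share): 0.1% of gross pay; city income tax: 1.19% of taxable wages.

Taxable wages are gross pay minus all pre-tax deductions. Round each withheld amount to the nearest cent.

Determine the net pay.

403(b) contribution: $632.22 × 0.057 = $36.04
FSA contribution: $30.80
Pre-tax total = $36.04 + $30.80 = $66.84
Taxable wages = $632.22 − $66.84 = $565.38
City income tax: $565.38 × 0.0119 = $6.73
State tax withheld: $565.38 × 0.08 = $45.23
Federal income tax: $565.38 × 0.1085 = $61.34
Medicare: $632.22 × 0.0241 = $15.24
State unemployment insurance (employee share): $632.22 × 0.001 = $0.63
OASDI: $632.22 × 0.0482 = $30.47
Employee stock purchase plan: $632.22 × 0.03 = $18.97
Garnishment: $632.22 × 0.027 = $17.07
Legal plan premium: $14.31
Total deductions = $36.04 + $30.80 + $6.73 + $45.23 + $61.34 + $15.24 + $0.63 + $30.47 + $18.97 + $17.07 + $14.31 = $276.83
Net pay = $632.22 − $276.83 = $355.39

$355.39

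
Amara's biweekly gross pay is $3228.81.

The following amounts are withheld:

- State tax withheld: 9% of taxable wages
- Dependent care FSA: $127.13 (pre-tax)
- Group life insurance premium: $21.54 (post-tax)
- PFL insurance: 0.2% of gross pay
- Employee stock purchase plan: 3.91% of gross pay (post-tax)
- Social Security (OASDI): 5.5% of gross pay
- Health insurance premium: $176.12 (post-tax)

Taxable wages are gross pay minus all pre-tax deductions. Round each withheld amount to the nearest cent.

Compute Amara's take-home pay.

$2314.58

Dependent care FSA: $127.13
Taxable wages = $3228.81 − $127.13 = $3101.68
State tax withheld: $3101.68 × 0.09 = $279.15
Social Security (OASDI): $3228.81 × 0.055 = $177.58
PFL insurance: $3228.81 × 0.002 = $6.46
Group life insurance premium: $21.54
Employee stock purchase plan: $3228.81 × 0.0391 = $126.25
Health insurance premium: $176.12
Total deductions = $127.13 + $279.15 + $177.58 + $6.46 + $21.54 + $126.25 + $176.12 = $914.23
Net pay = $3228.81 − $914.23 = $2314.58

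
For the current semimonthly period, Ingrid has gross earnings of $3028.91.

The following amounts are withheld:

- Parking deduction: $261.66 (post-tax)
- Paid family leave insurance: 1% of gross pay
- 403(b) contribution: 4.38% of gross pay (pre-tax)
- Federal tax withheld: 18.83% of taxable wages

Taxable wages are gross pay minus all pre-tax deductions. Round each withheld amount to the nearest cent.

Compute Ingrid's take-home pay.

$2058.93

403(b) contribution: $3028.91 × 0.0438 = $132.67
Taxable wages = $3028.91 − $132.67 = $2896.24
Federal tax withheld: $2896.24 × 0.1883 = $545.36
Paid family leave insurance: $3028.91 × 0.01 = $30.29
Parking deduction: $261.66
Total deductions = $132.67 + $545.36 + $30.29 + $261.66 = $969.98
Net pay = $3028.91 − $969.98 = $2058.93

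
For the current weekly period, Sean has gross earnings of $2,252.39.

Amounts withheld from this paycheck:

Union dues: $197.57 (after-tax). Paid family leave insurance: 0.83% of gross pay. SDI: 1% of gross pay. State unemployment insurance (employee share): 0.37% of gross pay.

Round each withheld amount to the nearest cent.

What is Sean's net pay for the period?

Paid family leave insurance: $2,252.39 × 0.0083 = $18.69
State unemployment insurance (employee share): $2,252.39 × 0.0037 = $8.33
SDI: $2,252.39 × 0.01 = $22.52
Union dues: $197.57
Total deductions = $18.69 + $8.33 + $22.52 + $197.57 = $247.11
Net pay = $2,252.39 − $247.11 = $2,005.28

$2,005.28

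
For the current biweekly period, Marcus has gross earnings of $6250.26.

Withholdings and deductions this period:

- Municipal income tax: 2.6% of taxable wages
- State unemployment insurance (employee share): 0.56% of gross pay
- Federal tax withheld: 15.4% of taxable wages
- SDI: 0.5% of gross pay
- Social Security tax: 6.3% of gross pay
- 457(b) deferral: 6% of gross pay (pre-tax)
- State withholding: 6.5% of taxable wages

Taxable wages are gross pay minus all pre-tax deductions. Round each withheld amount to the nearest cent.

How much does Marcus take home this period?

$3975.78

457(b) deferral: $6250.26 × 0.06 = $375.02
Taxable wages = $6250.26 − $375.02 = $5875.24
Municipal income tax: $5875.24 × 0.026 = $152.76
State withholding: $5875.24 × 0.065 = $381.89
Federal tax withheld: $5875.24 × 0.154 = $904.79
State unemployment insurance (employee share): $6250.26 × 0.0056 = $35.00
Social Security tax: $6250.26 × 0.063 = $393.77
SDI: $6250.26 × 0.005 = $31.25
Total deductions = $375.02 + $152.76 + $381.89 + $904.79 + $35.00 + $393.77 + $31.25 = $2274.48
Net pay = $6250.26 − $2274.48 = $3975.78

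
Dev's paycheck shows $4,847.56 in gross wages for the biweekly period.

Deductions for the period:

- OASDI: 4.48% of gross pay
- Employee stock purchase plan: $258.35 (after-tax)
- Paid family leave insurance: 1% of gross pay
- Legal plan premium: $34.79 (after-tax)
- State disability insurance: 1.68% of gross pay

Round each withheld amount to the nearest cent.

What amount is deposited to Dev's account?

Paid family leave insurance: $4,847.56 × 0.01 = $48.48
OASDI: $4,847.56 × 0.0448 = $217.17
State disability insurance: $4,847.56 × 0.0168 = $81.44
Legal plan premium: $34.79
Employee stock purchase plan: $258.35
Total deductions = $48.48 + $217.17 + $81.44 + $34.79 + $258.35 = $640.23
Net pay = $4,847.56 − $640.23 = $4,207.33

$4,207.33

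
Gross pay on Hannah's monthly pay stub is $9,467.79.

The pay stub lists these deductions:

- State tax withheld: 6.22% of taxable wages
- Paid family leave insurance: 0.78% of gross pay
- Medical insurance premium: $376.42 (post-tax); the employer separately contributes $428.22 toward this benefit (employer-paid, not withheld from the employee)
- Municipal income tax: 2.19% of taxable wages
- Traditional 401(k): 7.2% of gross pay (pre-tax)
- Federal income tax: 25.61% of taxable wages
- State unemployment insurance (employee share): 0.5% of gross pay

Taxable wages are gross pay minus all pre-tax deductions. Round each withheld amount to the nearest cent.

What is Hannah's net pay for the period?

$5,299.46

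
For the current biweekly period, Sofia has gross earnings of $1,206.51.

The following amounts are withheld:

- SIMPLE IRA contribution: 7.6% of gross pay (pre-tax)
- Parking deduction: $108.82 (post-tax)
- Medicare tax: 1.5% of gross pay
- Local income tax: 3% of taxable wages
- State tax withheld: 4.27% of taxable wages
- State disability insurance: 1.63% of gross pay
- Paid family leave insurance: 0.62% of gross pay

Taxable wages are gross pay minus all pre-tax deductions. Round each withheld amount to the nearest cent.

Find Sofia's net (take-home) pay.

$879.71

SIMPLE IRA contribution: $1,206.51 × 0.076 = $91.69
Taxable wages = $1,206.51 − $91.69 = $1,114.82
State tax withheld: $1,114.82 × 0.0427 = $47.60
Local income tax: $1,114.82 × 0.03 = $33.44
State disability insurance: $1,206.51 × 0.0163 = $19.67
Medicare tax: $1,206.51 × 0.015 = $18.10
Paid family leave insurance: $1,206.51 × 0.0062 = $7.48
Parking deduction: $108.82
Total deductions = $91.69 + $47.60 + $33.44 + $19.67 + $18.10 + $7.48 + $108.82 = $326.80
Net pay = $1,206.51 − $326.80 = $879.71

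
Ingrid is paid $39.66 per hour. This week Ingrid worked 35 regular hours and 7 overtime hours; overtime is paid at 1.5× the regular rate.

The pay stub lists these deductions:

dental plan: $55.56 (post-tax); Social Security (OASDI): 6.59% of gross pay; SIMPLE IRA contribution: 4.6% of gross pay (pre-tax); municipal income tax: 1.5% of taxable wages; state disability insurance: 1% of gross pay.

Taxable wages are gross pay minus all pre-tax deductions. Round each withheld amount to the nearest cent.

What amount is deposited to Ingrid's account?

$1503.17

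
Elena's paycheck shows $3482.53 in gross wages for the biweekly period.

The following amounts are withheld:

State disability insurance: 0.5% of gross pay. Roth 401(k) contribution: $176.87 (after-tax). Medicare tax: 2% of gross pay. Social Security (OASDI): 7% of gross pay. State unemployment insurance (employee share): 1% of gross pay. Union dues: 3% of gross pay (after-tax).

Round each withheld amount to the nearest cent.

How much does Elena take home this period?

State unemployment insurance (employee share): $3482.53 × 0.01 = $34.83
Medicare tax: $3482.53 × 0.02 = $69.65
State disability insurance: $3482.53 × 0.005 = $17.41
Social Security (OASDI): $3482.53 × 0.07 = $243.78
Union dues: $3482.53 × 0.03 = $104.48
Roth 401(k) contribution: $176.87
Total deductions = $34.83 + $69.65 + $17.41 + $243.78 + $104.48 + $176.87 = $647.02
Net pay = $3482.53 − $647.02 = $2835.51

$2835.51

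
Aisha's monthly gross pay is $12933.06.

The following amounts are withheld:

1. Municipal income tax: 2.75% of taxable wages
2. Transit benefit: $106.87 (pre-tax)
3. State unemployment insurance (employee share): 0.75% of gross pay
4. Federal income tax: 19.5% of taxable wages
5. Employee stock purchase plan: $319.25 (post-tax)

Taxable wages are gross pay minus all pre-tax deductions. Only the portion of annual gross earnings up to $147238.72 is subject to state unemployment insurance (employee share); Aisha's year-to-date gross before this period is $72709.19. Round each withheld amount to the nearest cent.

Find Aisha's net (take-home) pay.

Transit benefit: $106.87
Taxable wages = $12933.06 − $106.87 = $12826.19
Federal income tax: $12826.19 × 0.195 = $2501.11
Municipal income tax: $12826.19 × 0.0275 = $352.72
State unemployment insurance (employee share): cap not yet reached, full $12933.06 is subject → $12933.06 × 0.0075 = $97.00
Employee stock purchase plan: $319.25
Total deductions = $106.87 + $2501.11 + $352.72 + $97.00 + $319.25 = $3376.95
Net pay = $12933.06 − $3376.95 = $9556.11

$9556.11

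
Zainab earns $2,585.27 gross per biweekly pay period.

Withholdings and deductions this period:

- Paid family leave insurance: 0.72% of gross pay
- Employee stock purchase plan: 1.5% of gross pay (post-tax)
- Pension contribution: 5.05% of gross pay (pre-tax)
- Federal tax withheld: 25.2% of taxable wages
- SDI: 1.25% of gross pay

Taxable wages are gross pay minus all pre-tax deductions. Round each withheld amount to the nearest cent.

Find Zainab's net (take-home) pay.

Pension contribution: $2,585.27 × 0.0505 = $130.56
Taxable wages = $2,585.27 − $130.56 = $2,454.71
Federal tax withheld: $2,454.71 × 0.252 = $618.59
SDI: $2,585.27 × 0.0125 = $32.32
Paid family leave insurance: $2,585.27 × 0.0072 = $18.61
Employee stock purchase plan: $2,585.27 × 0.015 = $38.78
Total deductions = $130.56 + $618.59 + $32.32 + $18.61 + $38.78 = $838.86
Net pay = $2,585.27 − $838.86 = $1,746.41

$1,746.41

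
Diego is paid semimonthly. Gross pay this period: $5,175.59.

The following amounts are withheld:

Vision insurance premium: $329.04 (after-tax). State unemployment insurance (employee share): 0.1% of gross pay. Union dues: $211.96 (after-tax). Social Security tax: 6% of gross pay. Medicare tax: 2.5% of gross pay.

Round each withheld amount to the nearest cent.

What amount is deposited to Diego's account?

Medicare tax: $5,175.59 × 0.025 = $129.39
State unemployment insurance (employee share): $5,175.59 × 0.001 = $5.18
Social Security tax: $5,175.59 × 0.06 = $310.54
Vision insurance premium: $329.04
Union dues: $211.96
Total deductions = $129.39 + $5.18 + $310.54 + $329.04 + $211.96 = $986.11
Net pay = $5,175.59 − $986.11 = $4,189.48

$4,189.48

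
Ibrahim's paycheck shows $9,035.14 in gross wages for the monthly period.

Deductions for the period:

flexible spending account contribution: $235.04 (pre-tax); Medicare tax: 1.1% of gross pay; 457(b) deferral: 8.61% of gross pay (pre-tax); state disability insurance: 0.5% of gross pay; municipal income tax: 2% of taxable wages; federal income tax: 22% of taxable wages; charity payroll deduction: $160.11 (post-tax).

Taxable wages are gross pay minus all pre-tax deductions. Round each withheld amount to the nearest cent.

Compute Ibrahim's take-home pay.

$5,792.17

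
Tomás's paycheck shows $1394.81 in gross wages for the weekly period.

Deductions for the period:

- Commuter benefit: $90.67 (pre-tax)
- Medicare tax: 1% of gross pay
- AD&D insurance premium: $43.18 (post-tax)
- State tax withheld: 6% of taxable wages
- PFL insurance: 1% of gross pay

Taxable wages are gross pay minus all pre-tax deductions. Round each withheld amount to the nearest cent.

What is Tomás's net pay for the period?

$1154.81

Commuter benefit: $90.67
Taxable wages = $1394.81 − $90.67 = $1304.14
State tax withheld: $1304.14 × 0.06 = $78.25
Medicare tax: $1394.81 × 0.01 = $13.95
PFL insurance: $1394.81 × 0.01 = $13.95
AD&D insurance premium: $43.18
Total deductions = $90.67 + $78.25 + $13.95 + $13.95 + $43.18 = $240.00
Net pay = $1394.81 − $240.00 = $1154.81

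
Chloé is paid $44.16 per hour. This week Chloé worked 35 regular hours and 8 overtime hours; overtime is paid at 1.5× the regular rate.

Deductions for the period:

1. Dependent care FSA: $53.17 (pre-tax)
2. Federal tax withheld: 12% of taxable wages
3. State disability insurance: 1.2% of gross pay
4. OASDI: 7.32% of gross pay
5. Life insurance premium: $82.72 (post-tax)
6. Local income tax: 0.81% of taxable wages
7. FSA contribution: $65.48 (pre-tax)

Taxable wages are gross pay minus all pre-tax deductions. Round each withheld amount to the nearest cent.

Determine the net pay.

$1446.64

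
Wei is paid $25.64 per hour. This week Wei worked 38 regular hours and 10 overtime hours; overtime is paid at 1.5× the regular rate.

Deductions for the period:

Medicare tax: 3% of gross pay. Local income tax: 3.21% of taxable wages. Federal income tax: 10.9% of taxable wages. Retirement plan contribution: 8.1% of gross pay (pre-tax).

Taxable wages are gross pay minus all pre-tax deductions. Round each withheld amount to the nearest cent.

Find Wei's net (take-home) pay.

$1031.87

Regular pay: 38 × $25.64 = $974.32
Overtime pay: 10 × $25.64 × 1.5 = $384.60
Gross pay = $974.32 + $384.60 = $1358.92
Retirement plan contribution: $1358.92 × 0.081 = $110.07
Taxable wages = $1358.92 − $110.07 = $1248.85
Local income tax: $1248.85 × 0.0321 = $40.09
Federal income tax: $1248.85 × 0.109 = $136.12
Medicare tax: $1358.92 × 0.03 = $40.77
Total deductions = $110.07 + $40.09 + $136.12 + $40.77 = $327.05
Net pay = $1358.92 − $327.05 = $1031.87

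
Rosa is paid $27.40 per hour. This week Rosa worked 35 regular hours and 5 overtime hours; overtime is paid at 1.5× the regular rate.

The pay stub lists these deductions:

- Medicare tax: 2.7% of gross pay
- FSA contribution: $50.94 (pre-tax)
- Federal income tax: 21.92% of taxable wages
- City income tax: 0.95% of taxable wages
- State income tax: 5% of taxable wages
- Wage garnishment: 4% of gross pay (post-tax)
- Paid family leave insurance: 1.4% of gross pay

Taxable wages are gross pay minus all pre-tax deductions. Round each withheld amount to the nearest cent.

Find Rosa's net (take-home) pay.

$708.89

Regular pay: 35 × $27.40 = $959.00
Overtime pay: 5 × $27.40 × 1.5 = $205.50
Gross pay = $959.00 + $205.50 = $1164.50
FSA contribution: $50.94
Taxable wages = $1164.50 − $50.94 = $1113.56
State income tax: $1113.56 × 0.05 = $55.68
Federal income tax: $1113.56 × 0.2192 = $244.09
City income tax: $1113.56 × 0.0095 = $10.58
Paid family leave insurance: $1164.50 × 0.014 = $16.30
Medicare tax: $1164.50 × 0.027 = $31.44
Wage garnishment: $1164.50 × 0.04 = $46.58
Total deductions = $50.94 + $55.68 + $244.09 + $10.58 + $16.30 + $31.44 + $46.58 = $455.61
Net pay = $1164.50 − $455.61 = $708.89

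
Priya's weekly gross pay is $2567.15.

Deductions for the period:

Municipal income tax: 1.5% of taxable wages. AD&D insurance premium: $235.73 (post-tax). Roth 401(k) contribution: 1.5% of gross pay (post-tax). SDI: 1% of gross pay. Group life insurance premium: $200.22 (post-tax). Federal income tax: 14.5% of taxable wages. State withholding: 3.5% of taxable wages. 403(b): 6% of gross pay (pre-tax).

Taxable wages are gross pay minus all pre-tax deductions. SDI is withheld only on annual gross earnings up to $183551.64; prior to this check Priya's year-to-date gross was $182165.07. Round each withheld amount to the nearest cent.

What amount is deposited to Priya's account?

$1454.23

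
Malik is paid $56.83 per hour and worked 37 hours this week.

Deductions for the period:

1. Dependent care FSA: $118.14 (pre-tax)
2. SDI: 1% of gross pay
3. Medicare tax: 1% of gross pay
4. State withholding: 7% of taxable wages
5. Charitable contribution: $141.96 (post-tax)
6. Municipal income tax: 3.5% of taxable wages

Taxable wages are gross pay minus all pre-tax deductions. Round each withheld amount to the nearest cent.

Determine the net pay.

$1,592.17

Gross pay: 37 × $56.83 = $2,102.71
Dependent care FSA: $118.14
Taxable wages = $2,102.71 − $118.14 = $1,984.57
State withholding: $1,984.57 × 0.07 = $138.92
Municipal income tax: $1,984.57 × 0.035 = $69.46
Medicare tax: $2,102.71 × 0.01 = $21.03
SDI: $2,102.71 × 0.01 = $21.03
Charitable contribution: $141.96
Total deductions = $118.14 + $138.92 + $69.46 + $21.03 + $21.03 + $141.96 = $510.54
Net pay = $2,102.71 − $510.54 = $1,592.17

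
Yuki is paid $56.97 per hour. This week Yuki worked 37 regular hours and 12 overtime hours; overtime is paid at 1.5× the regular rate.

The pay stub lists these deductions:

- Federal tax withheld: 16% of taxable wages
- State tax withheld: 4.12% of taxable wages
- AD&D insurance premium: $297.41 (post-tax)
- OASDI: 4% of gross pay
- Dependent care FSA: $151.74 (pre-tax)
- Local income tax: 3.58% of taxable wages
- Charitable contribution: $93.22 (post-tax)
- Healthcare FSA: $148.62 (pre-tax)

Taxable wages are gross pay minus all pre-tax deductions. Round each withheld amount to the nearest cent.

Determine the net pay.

$1,645.61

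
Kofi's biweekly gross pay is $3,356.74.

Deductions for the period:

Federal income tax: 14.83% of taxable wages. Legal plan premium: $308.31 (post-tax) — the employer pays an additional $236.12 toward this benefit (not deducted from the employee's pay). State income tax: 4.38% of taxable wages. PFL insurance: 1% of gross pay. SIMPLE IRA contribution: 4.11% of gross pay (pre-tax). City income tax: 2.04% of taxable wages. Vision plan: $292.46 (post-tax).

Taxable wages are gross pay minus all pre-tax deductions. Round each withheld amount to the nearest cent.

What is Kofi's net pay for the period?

SIMPLE IRA contribution: $3,356.74 × 0.0411 = $137.96
Taxable wages = $3,356.74 − $137.96 = $3,218.78
Federal income tax: $3,218.78 × 0.1483 = $477.35
State income tax: $3,218.78 × 0.0438 = $140.98
City income tax: $3,218.78 × 0.0204 = $65.66
PFL insurance: $3,356.74 × 0.01 = $33.57
Legal plan premium: $308.31
Vision plan: $292.46
(Employer's $236.12 toward legal plan premium is not withheld from the employee.)
Total deductions = $137.96 + $477.35 + $140.98 + $65.66 + $33.57 + $308.31 + $292.46 = $1,456.29
Net pay = $3,356.74 − $1,456.29 = $1,900.45

$1,900.45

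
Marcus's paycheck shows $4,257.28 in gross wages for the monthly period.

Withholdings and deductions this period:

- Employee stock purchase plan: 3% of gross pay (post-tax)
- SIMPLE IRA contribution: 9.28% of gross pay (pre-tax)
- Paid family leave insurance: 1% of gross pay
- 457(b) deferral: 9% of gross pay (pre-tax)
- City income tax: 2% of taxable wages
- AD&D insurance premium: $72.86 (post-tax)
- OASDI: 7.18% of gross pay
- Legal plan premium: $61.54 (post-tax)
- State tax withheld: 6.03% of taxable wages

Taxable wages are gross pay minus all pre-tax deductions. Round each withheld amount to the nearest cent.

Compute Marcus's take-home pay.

457(b) deferral: $4,257.28 × 0.09 = $383.16
SIMPLE IRA contribution: $4,257.28 × 0.0928 = $395.08
Pre-tax total = $383.16 + $395.08 = $778.24
Taxable wages = $4,257.28 − $778.24 = $3,479.04
State tax withheld: $3,479.04 × 0.0603 = $209.79
City income tax: $3,479.04 × 0.02 = $69.58
Paid family leave insurance: $4,257.28 × 0.01 = $42.57
OASDI: $4,257.28 × 0.0718 = $305.67
Employee stock purchase plan: $4,257.28 × 0.03 = $127.72
AD&D insurance premium: $72.86
Legal plan premium: $61.54
Total deductions = $383.16 + $395.08 + $209.79 + $69.58 + $42.57 + $305.67 + $127.72 + $72.86 + $61.54 = $1,667.97
Net pay = $4,257.28 − $1,667.97 = $2,589.31

$2,589.31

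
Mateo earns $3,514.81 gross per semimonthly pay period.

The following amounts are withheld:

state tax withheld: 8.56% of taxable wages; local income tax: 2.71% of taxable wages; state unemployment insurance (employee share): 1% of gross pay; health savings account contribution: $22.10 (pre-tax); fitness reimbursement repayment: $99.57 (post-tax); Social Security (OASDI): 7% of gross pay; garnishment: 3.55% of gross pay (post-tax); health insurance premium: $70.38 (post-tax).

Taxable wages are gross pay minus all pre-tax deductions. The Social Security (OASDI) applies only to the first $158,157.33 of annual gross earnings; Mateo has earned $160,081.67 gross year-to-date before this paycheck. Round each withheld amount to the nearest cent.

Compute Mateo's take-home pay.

$2,769.20

Health savings account contribution: $22.10
Taxable wages = $3,514.81 − $22.10 = $3,492.71
State tax withheld: $3,492.71 × 0.0856 = $298.98
Local income tax: $3,492.71 × 0.0271 = $94.65
State unemployment insurance (employee share): $3,514.81 × 0.01 = $35.15
Social Security (OASDI): annual cap $158,157.33 already reached (YTD $160,081.67), so $0.00
Health insurance premium: $70.38
Garnishment: $3,514.81 × 0.0355 = $124.78
Fitness reimbursement repayment: $99.57
Total deductions = $22.10 + $298.98 + $94.65 + $35.15 + $0.00 + $70.38 + $124.78 + $99.57 = $745.61
Net pay = $3,514.81 − $745.61 = $2,769.20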